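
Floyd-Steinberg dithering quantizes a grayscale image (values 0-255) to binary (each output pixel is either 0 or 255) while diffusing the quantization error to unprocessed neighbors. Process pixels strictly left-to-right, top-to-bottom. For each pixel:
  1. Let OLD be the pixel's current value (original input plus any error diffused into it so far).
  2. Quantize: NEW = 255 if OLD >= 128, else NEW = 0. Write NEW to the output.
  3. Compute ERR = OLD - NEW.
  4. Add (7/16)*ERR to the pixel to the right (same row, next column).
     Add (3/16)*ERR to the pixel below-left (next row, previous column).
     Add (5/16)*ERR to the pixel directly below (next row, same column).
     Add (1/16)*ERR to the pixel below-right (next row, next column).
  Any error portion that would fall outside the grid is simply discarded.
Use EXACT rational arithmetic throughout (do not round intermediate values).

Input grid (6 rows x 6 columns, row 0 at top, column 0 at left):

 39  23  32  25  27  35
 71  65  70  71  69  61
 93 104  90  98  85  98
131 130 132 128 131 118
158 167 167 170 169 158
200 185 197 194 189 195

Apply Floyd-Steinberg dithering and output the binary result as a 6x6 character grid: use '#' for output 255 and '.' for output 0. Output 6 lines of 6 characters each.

(0,0): OLD=39 → NEW=0, ERR=39
(0,1): OLD=641/16 → NEW=0, ERR=641/16
(0,2): OLD=12679/256 → NEW=0, ERR=12679/256
(0,3): OLD=191153/4096 → NEW=0, ERR=191153/4096
(0,4): OLD=3107543/65536 → NEW=0, ERR=3107543/65536
(0,5): OLD=58452961/1048576 → NEW=0, ERR=58452961/1048576
(1,0): OLD=23219/256 → NEW=0, ERR=23219/256
(1,1): OLD=264037/2048 → NEW=255, ERR=-258203/2048
(1,2): OLD=2724553/65536 → NEW=0, ERR=2724553/65536
(1,3): OLD=30345365/262144 → NEW=0, ERR=30345365/262144
(1,4): OLD=2480195615/16777216 → NEW=255, ERR=-1797994465/16777216
(1,5): OLD=9260369449/268435456 → NEW=0, ERR=9260369449/268435456
(2,0): OLD=3201575/32768 → NEW=0, ERR=3201575/32768
(2,1): OLD=126679197/1048576 → NEW=0, ERR=126679197/1048576
(2,2): OLD=2846612503/16777216 → NEW=255, ERR=-1431577577/16777216
(2,3): OLD=10649825311/134217728 → NEW=0, ERR=10649825311/134217728
(2,4): OLD=429184979421/4294967296 → NEW=0, ERR=429184979421/4294967296
(2,5): OLD=10019346548955/68719476736 → NEW=255, ERR=-7504120018725/68719476736
(3,0): OLD=3090104887/16777216 → NEW=255, ERR=-1188085193/16777216
(3,1): OLD=17029411179/134217728 → NEW=0, ERR=17029411179/134217728
(3,2): OLD=196787514929/1073741824 → NEW=255, ERR=-77016650191/1073741824
(3,3): OLD=9264669945171/68719476736 → NEW=255, ERR=-8258796622509/68719476736
(3,4): OLD=51749797868915/549755813888 → NEW=0, ERR=51749797868915/549755813888
(3,5): OLD=1154958438319837/8796093022208 → NEW=255, ERR=-1088045282343203/8796093022208
(4,0): OLD=342867242201/2147483648 → NEW=255, ERR=-204741088039/2147483648
(4,1): OLD=5053066779653/34359738368 → NEW=255, ERR=-3708666504187/34359738368
(4,2): OLD=90994451374975/1099511627776 → NEW=0, ERR=90994451374975/1099511627776
(4,3): OLD=3198562794792731/17592186044416 → NEW=255, ERR=-1287444646533349/17592186044416
(4,4): OLD=38194602567972299/281474976710656 → NEW=255, ERR=-33581516493244981/281474976710656
(4,5): OLD=328906777005795501/4503599627370496 → NEW=0, ERR=328906777005795501/4503599627370496
(5,0): OLD=82445876221919/549755813888 → NEW=255, ERR=-57741856319521/549755813888
(5,1): OLD=2020937706122703/17592186044416 → NEW=0, ERR=2020937706122703/17592186044416
(5,2): OLD=35557759637556181/140737488355328 → NEW=255, ERR=-330299893052459/140737488355328
(5,3): OLD=688628587556732535/4503599627370496 → NEW=255, ERR=-459789317422743945/4503599627370496
(5,4): OLD=1046371654156802871/9007199254740992 → NEW=0, ERR=1046371654156802871/9007199254740992
(5,5): OLD=37641522496163630755/144115188075855872 → NEW=255, ERR=892149536820383395/144115188075855872
Row 0: ......
Row 1: .#..#.
Row 2: ..#..#
Row 3: #.##.#
Row 4: ##.##.
Row 5: #.##.#

Answer: ......
.#..#.
..#..#
#.##.#
##.##.
#.##.#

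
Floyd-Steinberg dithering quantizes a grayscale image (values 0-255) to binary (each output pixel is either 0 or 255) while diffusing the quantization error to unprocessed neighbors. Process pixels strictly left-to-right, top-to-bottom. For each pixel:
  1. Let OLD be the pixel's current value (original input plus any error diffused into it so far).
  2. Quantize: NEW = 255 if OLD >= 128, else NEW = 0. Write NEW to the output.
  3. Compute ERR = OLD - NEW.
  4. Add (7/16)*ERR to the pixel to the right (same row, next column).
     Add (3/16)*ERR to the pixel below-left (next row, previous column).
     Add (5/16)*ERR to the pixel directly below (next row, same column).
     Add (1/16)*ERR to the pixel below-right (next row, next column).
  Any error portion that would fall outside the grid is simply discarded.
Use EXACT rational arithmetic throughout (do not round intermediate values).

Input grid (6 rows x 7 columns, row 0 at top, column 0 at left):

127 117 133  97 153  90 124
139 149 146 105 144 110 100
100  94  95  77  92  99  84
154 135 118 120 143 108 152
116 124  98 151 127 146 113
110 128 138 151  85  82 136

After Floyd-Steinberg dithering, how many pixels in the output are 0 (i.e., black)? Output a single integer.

(0,0): OLD=127 → NEW=0, ERR=127
(0,1): OLD=2761/16 → NEW=255, ERR=-1319/16
(0,2): OLD=24815/256 → NEW=0, ERR=24815/256
(0,3): OLD=571017/4096 → NEW=255, ERR=-473463/4096
(0,4): OLD=6712767/65536 → NEW=0, ERR=6712767/65536
(0,5): OLD=141361209/1048576 → NEW=255, ERR=-126025671/1048576
(0,6): OLD=1198195087/16777216 → NEW=0, ERR=1198195087/16777216
(1,0): OLD=41787/256 → NEW=255, ERR=-23493/256
(1,1): OLD=223645/2048 → NEW=0, ERR=223645/2048
(1,2): OLD=12926433/65536 → NEW=255, ERR=-3785247/65536
(1,3): OLD=18054413/262144 → NEW=0, ERR=18054413/262144
(1,4): OLD=2959180487/16777216 → NEW=255, ERR=-1319009593/16777216
(1,5): OLD=7762916471/134217728 → NEW=0, ERR=7762916471/134217728
(1,6): OLD=300885297689/2147483648 → NEW=255, ERR=-246723032551/2147483648
(2,0): OLD=3008015/32768 → NEW=0, ERR=3008015/32768
(2,1): OLD=159091605/1048576 → NEW=255, ERR=-108295275/1048576
(2,2): OLD=864108031/16777216 → NEW=0, ERR=864108031/16777216
(2,3): OLD=13784823239/134217728 → NEW=0, ERR=13784823239/134217728
(2,4): OLD=136917241719/1073741824 → NEW=0, ERR=136917241719/1073741824
(2,5): OLD=5030486474621/34359738368 → NEW=255, ERR=-3731246809219/34359738368
(2,6): OLD=2310224714555/549755813888 → NEW=0, ERR=2310224714555/549755813888
(3,0): OLD=2740087839/16777216 → NEW=255, ERR=-1538102241/16777216
(3,1): OLD=10470438323/134217728 → NEW=0, ERR=10470438323/134217728
(3,2): OLD=194376567241/1073741824 → NEW=255, ERR=-79427597879/1073741824
(3,3): OLD=630759671407/4294967296 → NEW=255, ERR=-464456989073/4294967296
(3,4): OLD=66847422994463/549755813888 → NEW=0, ERR=66847422994463/549755813888
(3,5): OLD=598221282262989/4398046511104 → NEW=255, ERR=-523280578068531/4398046511104
(3,6): OLD=6647894465527379/70368744177664 → NEW=0, ERR=6647894465527379/70368744177664
(4,0): OLD=218995328497/2147483648 → NEW=0, ERR=218995328497/2147483648
(4,1): OLD=5957767248829/34359738368 → NEW=255, ERR=-2803966035011/34359738368
(4,2): OLD=13073356328243/549755813888 → NEW=0, ERR=13073356328243/549755813888
(4,3): OLD=641173203256865/4398046511104 → NEW=255, ERR=-480328657074655/4398046511104
(4,4): OLD=3101490569901459/35184372088832 → NEW=0, ERR=3101490569901459/35184372088832
(4,5): OLD=194439961672034451/1125899906842624 → NEW=255, ERR=-92664514572834669/1125899906842624
(4,6): OLD=1784847158818267893/18014398509481984 → NEW=0, ERR=1784847158818267893/18014398509481984
(5,0): OLD=69580867702407/549755813888 → NEW=0, ERR=69580867702407/549755813888
(5,1): OLD=741965785519277/4398046511104 → NEW=255, ERR=-379536074812243/4398046511104
(5,2): OLD=2888587401128139/35184372088832 → NEW=0, ERR=2888587401128139/35184372088832
(5,3): OLD=48076787503120407/281474976710656 → NEW=255, ERR=-23699331558096873/281474976710656
(5,4): OLD=962923400933873949/18014398509481984 → NEW=0, ERR=962923400933873949/18014398509481984
(5,5): OLD=14952349066697528909/144115188075855872 → NEW=0, ERR=14952349066697528909/144115188075855872
(5,6): OLD=477793921207352957923/2305843009213693952 → NEW=255, ERR=-110196046142138999837/2305843009213693952
Output grid:
  Row 0: .#.#.#.  (4 black, running=4)
  Row 1: #.#.#.#  (3 black, running=7)
  Row 2: .#...#.  (5 black, running=12)
  Row 3: #.##.#.  (3 black, running=15)
  Row 4: .#.#.#.  (4 black, running=19)
  Row 5: .#.#..#  (4 black, running=23)

Answer: 23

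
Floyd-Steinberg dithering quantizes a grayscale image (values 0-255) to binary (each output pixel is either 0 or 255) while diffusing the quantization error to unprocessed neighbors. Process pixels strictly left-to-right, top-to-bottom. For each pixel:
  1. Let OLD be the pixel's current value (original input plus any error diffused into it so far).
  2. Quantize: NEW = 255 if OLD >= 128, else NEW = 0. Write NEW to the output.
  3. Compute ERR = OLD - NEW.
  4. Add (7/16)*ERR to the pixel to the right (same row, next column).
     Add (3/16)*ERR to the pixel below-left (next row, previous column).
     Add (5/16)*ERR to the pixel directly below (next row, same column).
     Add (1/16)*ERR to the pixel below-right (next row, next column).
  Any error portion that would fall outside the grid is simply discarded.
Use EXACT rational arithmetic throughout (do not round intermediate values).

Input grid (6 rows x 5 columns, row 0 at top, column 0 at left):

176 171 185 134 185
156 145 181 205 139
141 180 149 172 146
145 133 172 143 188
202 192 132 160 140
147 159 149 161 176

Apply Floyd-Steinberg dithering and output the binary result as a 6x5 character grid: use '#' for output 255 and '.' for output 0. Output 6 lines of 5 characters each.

(0,0): OLD=176 → NEW=255, ERR=-79
(0,1): OLD=2183/16 → NEW=255, ERR=-1897/16
(0,2): OLD=34081/256 → NEW=255, ERR=-31199/256
(0,3): OLD=330471/4096 → NEW=0, ERR=330471/4096
(0,4): OLD=14437457/65536 → NEW=255, ERR=-2274223/65536
(1,0): OLD=27925/256 → NEW=0, ERR=27925/256
(1,1): OLD=261907/2048 → NEW=0, ERR=261907/2048
(1,2): OLD=13538575/65536 → NEW=255, ERR=-3173105/65536
(1,3): OLD=51093603/262144 → NEW=255, ERR=-15753117/262144
(1,4): OLD=448402121/4194304 → NEW=0, ERR=448402121/4194304
(2,0): OLD=6523009/32768 → NEW=255, ERR=-1832831/32768
(2,1): OLD=202618651/1048576 → NEW=255, ERR=-64768229/1048576
(2,2): OLD=1737638161/16777216 → NEW=0, ERR=1737638161/16777216
(2,3): OLD=57861878691/268435456 → NEW=255, ERR=-10589162589/268435456
(2,4): OLD=680298574005/4294967296 → NEW=255, ERR=-414918086475/4294967296
(3,0): OLD=1945138673/16777216 → NEW=0, ERR=1945138673/16777216
(3,1): OLD=24205466525/134217728 → NEW=255, ERR=-10020054115/134217728
(3,2): OLD=689116515791/4294967296 → NEW=255, ERR=-406100144689/4294967296
(3,3): OLD=667141532887/8589934592 → NEW=0, ERR=667141532887/8589934592
(3,4): OLD=26020479915347/137438953472 → NEW=255, ERR=-9026453220013/137438953472
(4,0): OLD=481537081471/2147483648 → NEW=255, ERR=-66071248769/2147483648
(4,1): OLD=9945588458367/68719476736 → NEW=255, ERR=-7577878109313/68719476736
(4,2): OLD=70483505608529/1099511627776 → NEW=0, ERR=70483505608529/1099511627776
(4,3): OLD=3414508373093247/17592186044416 → NEW=255, ERR=-1071499068232833/17592186044416
(4,4): OLD=27495379060406265/281474976710656 → NEW=0, ERR=27495379060406265/281474976710656
(5,0): OLD=128323175152093/1099511627776 → NEW=0, ERR=128323175152093/1099511627776
(5,1): OLD=1633405797918807/8796093022208 → NEW=255, ERR=-609597922744233/8796093022208
(5,2): OLD=33889647059468175/281474976710656 → NEW=0, ERR=33889647059468175/281474976710656
(5,3): OLD=244279264645325665/1125899906842624 → NEW=255, ERR=-42825211599543455/1125899906842624
(5,4): OLD=3352089297313248987/18014398509481984 → NEW=255, ERR=-1241582322604656933/18014398509481984
Row 0: ###.#
Row 1: ..##.
Row 2: ##.##
Row 3: .##.#
Row 4: ##.#.
Row 5: .#.##

Answer: ###.#
..##.
##.##
.##.#
##.#.
.#.##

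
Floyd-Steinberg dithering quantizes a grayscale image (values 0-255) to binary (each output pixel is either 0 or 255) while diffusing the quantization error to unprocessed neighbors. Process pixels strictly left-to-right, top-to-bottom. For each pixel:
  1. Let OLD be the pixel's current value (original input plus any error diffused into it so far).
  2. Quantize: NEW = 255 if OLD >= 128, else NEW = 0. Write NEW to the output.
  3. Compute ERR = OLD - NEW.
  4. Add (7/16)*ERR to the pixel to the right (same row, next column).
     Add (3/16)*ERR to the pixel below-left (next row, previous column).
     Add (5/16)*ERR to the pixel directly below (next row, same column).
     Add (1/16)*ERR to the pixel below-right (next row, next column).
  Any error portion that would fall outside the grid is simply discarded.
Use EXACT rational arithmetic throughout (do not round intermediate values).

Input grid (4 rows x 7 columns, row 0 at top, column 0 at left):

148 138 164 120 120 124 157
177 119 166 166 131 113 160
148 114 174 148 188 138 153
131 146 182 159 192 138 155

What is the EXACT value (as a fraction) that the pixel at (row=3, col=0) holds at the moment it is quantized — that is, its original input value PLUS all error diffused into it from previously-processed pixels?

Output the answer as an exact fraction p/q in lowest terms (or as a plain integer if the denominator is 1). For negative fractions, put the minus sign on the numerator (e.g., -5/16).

Answer: 1810016757/16777216

Derivation:
(0,0): OLD=148 → NEW=255, ERR=-107
(0,1): OLD=1459/16 → NEW=0, ERR=1459/16
(0,2): OLD=52197/256 → NEW=255, ERR=-13083/256
(0,3): OLD=399939/4096 → NEW=0, ERR=399939/4096
(0,4): OLD=10663893/65536 → NEW=255, ERR=-6047787/65536
(0,5): OLD=87688915/1048576 → NEW=0, ERR=87688915/1048576
(0,6): OLD=3247845317/16777216 → NEW=255, ERR=-1030344763/16777216
(1,0): OLD=41129/256 → NEW=255, ERR=-24151/256
(1,1): OLD=184223/2048 → NEW=0, ERR=184223/2048
(1,2): OLD=13984779/65536 → NEW=255, ERR=-2726901/65536
(1,3): OLD=41369455/262144 → NEW=255, ERR=-25477265/262144
(1,4): OLD=1366080045/16777216 → NEW=0, ERR=1366080045/16777216
(1,5): OLD=21135806141/134217728 → NEW=255, ERR=-13089714499/134217728
(1,6): OLD=221979772787/2147483648 → NEW=0, ERR=221979772787/2147483648
(2,0): OLD=4436293/32768 → NEW=255, ERR=-3919547/32768
(2,1): OLD=79776327/1048576 → NEW=0, ERR=79776327/1048576
(2,2): OLD=3048112789/16777216 → NEW=255, ERR=-1230077291/16777216
(2,3): OLD=13182667565/134217728 → NEW=0, ERR=13182667565/134217728
(2,4): OLD=249167648701/1073741824 → NEW=255, ERR=-24636516419/1073741824
(2,5): OLD=4190353069119/34359738368 → NEW=0, ERR=4190353069119/34359738368
(2,6): OLD=127852525919913/549755813888 → NEW=255, ERR=-12335206621527/549755813888
(3,0): OLD=1810016757/16777216 → NEW=0, ERR=1810016757/16777216
Target (3,0): original=131, with diffused error = 1810016757/16777216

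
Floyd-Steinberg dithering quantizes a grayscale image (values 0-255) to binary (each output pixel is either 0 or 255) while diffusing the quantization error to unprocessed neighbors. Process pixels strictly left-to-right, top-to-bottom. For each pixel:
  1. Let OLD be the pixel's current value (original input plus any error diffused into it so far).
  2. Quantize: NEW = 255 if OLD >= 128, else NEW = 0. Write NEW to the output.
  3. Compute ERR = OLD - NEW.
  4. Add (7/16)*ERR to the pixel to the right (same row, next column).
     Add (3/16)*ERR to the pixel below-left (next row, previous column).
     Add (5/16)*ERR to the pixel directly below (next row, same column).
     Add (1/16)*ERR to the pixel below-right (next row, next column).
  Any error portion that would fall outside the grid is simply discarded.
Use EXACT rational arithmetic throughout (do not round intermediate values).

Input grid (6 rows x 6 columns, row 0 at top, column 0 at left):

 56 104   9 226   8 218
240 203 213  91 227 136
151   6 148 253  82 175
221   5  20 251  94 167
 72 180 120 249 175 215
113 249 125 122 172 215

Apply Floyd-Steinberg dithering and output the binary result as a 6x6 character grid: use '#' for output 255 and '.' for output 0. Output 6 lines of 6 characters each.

(0,0): OLD=56 → NEW=0, ERR=56
(0,1): OLD=257/2 → NEW=255, ERR=-253/2
(0,2): OLD=-1483/32 → NEW=0, ERR=-1483/32
(0,3): OLD=105331/512 → NEW=255, ERR=-25229/512
(0,4): OLD=-111067/8192 → NEW=0, ERR=-111067/8192
(0,5): OLD=27796227/131072 → NEW=255, ERR=-5627133/131072
(1,0): OLD=7481/32 → NEW=255, ERR=-679/32
(1,1): OLD=38143/256 → NEW=255, ERR=-27137/256
(1,2): OLD=1105883/8192 → NEW=255, ERR=-983077/8192
(1,3): OLD=578711/32768 → NEW=0, ERR=578711/32768
(1,4): OLD=460032029/2097152 → NEW=255, ERR=-74741731/2097152
(1,5): OLD=3561606843/33554432 → NEW=0, ERR=3561606843/33554432
(2,0): OLD=509925/4096 → NEW=0, ERR=509925/4096
(2,1): OLD=460407/131072 → NEW=0, ERR=460407/131072
(2,2): OLD=228005573/2097152 → NEW=0, ERR=228005573/2097152
(2,3): OLD=4897302461/16777216 → NEW=255, ERR=619112381/16777216
(2,4): OLD=57989070231/536870912 → NEW=0, ERR=57989070231/536870912
(2,5): OLD=2174956709521/8589934592 → NEW=255, ERR=-15476611439/8589934592
(3,0): OLD=546439813/2097152 → NEW=255, ERR=11666053/2097152
(3,1): OLD=615682705/16777216 → NEW=0, ERR=615682705/16777216
(3,2): OLD=10357490107/134217728 → NEW=0, ERR=10357490107/134217728
(3,3): OLD=2777477923929/8589934592 → NEW=255, ERR=587044602969/8589934592
(3,4): OLD=10969127585193/68719476736 → NEW=255, ERR=-6554338982487/68719476736
(3,5): OLD=144541605493191/1099511627776 → NEW=255, ERR=-135833859589689/1099511627776
(4,0): OLD=21641043067/268435456 → NEW=0, ERR=21641043067/268435456
(4,1): OLD=1037474226575/4294967296 → NEW=255, ERR=-57742433905/4294967296
(4,2): OLD=21075040530077/137438953472 → NEW=255, ERR=-13971892605283/137438953472
(4,3): OLD=467997146607633/2199023255552 → NEW=255, ERR=-92753783558127/2199023255552
(4,4): OLD=3794574654262721/35184372088832 → NEW=0, ERR=3794574654262721/35184372088832
(4,5): OLD=122507023472037543/562949953421312 → NEW=255, ERR=-21045214650397017/562949953421312
(5,0): OLD=9323357014813/68719476736 → NEW=255, ERR=-8200109552867/68719476736
(5,1): OLD=392681003701965/2199023255552 → NEW=255, ERR=-168069926463795/2199023255552
(5,2): OLD=897990070300527/17592186044416 → NEW=0, ERR=897990070300527/17592186044416
(5,3): OLD=81638372072792997/562949953421312 → NEW=255, ERR=-61913866049641563/562949953421312
(5,4): OLD=166565821158363225/1125899906842624 → NEW=255, ERR=-120538655086505895/1125899906842624
(5,5): OLD=2940299336365522197/18014398509481984 → NEW=255, ERR=-1653372283552383723/18014398509481984
Row 0: .#.#.#
Row 1: ###.#.
Row 2: ...#.#
Row 3: #..###
Row 4: .###.#
Row 5: ##.###

Answer: .#.#.#
###.#.
...#.#
#..###
.###.#
##.###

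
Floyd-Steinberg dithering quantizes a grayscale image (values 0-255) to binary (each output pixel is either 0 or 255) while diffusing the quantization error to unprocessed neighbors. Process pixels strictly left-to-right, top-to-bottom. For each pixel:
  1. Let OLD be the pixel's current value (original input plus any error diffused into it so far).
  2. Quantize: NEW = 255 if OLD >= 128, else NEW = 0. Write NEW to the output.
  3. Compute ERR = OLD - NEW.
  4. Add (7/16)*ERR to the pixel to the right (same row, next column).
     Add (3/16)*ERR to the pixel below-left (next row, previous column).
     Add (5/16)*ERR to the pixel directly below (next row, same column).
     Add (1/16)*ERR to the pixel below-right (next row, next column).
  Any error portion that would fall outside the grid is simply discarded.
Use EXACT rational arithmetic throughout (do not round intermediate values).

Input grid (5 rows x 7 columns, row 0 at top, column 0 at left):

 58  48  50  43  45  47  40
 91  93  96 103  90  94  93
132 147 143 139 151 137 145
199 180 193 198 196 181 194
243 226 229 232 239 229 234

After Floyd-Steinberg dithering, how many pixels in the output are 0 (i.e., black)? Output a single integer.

(0,0): OLD=58 → NEW=0, ERR=58
(0,1): OLD=587/8 → NEW=0, ERR=587/8
(0,2): OLD=10509/128 → NEW=0, ERR=10509/128
(0,3): OLD=161627/2048 → NEW=0, ERR=161627/2048
(0,4): OLD=2605949/32768 → NEW=0, ERR=2605949/32768
(0,5): OLD=42883179/524288 → NEW=0, ERR=42883179/524288
(0,6): OLD=635726573/8388608 → NEW=0, ERR=635726573/8388608
(1,0): OLD=15729/128 → NEW=0, ERR=15729/128
(1,1): OLD=193239/1024 → NEW=255, ERR=-67881/1024
(1,2): OLD=3671267/32768 → NEW=0, ERR=3671267/32768
(1,3): OLD=25784711/131072 → NEW=255, ERR=-7638649/131072
(1,4): OLD=919594517/8388608 → NEW=0, ERR=919594517/8388608
(1,5): OLD=12529292517/67108864 → NEW=255, ERR=-4583467803/67108864
(1,6): OLD=98691824843/1073741824 → NEW=0, ERR=98691824843/1073741824
(2,0): OLD=2588205/16384 → NEW=255, ERR=-1589715/16384
(2,1): OLD=58993791/524288 → NEW=0, ERR=58993791/524288
(2,2): OLD=1779809981/8388608 → NEW=255, ERR=-359285059/8388608
(2,3): OLD=8697764501/67108864 → NEW=255, ERR=-8414995819/67108864
(2,4): OLD=61176216837/536870912 → NEW=0, ERR=61176216837/536870912
(2,5): OLD=3257215262391/17179869184 → NEW=255, ERR=-1123651379529/17179869184
(2,6): OLD=38713715080049/274877906944 → NEW=255, ERR=-31380151190671/274877906944
(3,0): OLD=1591959965/8388608 → NEW=255, ERR=-547135075/8388608
(3,1): OLD=11578479769/67108864 → NEW=255, ERR=-5534280551/67108864
(3,2): OLD=68213511803/536870912 → NEW=0, ERR=68213511803/536870912
(3,3): OLD=500559051453/2147483648 → NEW=255, ERR=-47049278787/2147483648
(3,4): OLD=55504311774621/274877906944 → NEW=255, ERR=-14589554496099/274877906944
(3,5): OLD=270604598061671/2199023255552 → NEW=0, ERR=270604598061671/2199023255552
(3,6): OLD=7320966947458553/35184372088832 → NEW=255, ERR=-1651047935193607/35184372088832
(4,0): OLD=222431018579/1073741824 → NEW=255, ERR=-51373146541/1073741824
(4,1): OLD=3419543746935/17179869184 → NEW=255, ERR=-961322894985/17179869184
(4,2): OLD=64585983801817/274877906944 → NEW=255, ERR=-5507882468903/274877906944
(4,3): OLD=471418364712483/2199023255552 → NEW=255, ERR=-89332565453277/2199023255552
(4,4): OLD=3981895061960537/17592186044416 → NEW=255, ERR=-504112379365543/17592186044416
(4,5): OLD=136685727086215033/562949953421312 → NEW=255, ERR=-6866511036219527/562949953421312
(4,6): OLD=1996809990644154655/9007199254740992 → NEW=255, ERR=-300025819314798305/9007199254740992
Output grid:
  Row 0: .......  (7 black, running=7)
  Row 1: .#.#.#.  (4 black, running=11)
  Row 2: #.##.##  (2 black, running=13)
  Row 3: ##.##.#  (2 black, running=15)
  Row 4: #######  (0 black, running=15)

Answer: 15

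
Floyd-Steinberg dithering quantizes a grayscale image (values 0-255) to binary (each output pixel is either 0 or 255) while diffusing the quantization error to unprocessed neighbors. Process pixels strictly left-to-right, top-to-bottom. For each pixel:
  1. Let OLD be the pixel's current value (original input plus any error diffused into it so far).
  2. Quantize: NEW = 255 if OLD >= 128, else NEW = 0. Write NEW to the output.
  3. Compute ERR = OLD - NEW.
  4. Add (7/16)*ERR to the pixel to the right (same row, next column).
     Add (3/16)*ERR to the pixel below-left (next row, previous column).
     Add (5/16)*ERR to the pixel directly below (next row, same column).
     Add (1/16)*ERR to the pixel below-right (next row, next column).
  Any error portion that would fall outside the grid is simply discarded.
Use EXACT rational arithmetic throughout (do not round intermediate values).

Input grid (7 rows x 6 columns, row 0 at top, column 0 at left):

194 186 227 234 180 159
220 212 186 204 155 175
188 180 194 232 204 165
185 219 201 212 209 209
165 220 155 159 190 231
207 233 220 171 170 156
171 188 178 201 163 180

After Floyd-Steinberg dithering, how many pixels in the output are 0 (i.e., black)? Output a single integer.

Answer: 9

Derivation:
(0,0): OLD=194 → NEW=255, ERR=-61
(0,1): OLD=2549/16 → NEW=255, ERR=-1531/16
(0,2): OLD=47395/256 → NEW=255, ERR=-17885/256
(0,3): OLD=833269/4096 → NEW=255, ERR=-211211/4096
(0,4): OLD=10318003/65536 → NEW=255, ERR=-6393677/65536
(0,5): OLD=121967845/1048576 → NEW=0, ERR=121967845/1048576
(1,0): OLD=46847/256 → NEW=255, ERR=-18433/256
(1,1): OLD=273785/2048 → NEW=255, ERR=-248455/2048
(1,2): OLD=6254957/65536 → NEW=0, ERR=6254957/65536
(1,3): OLD=54259433/262144 → NEW=255, ERR=-12587287/262144
(1,4): OLD=2048363803/16777216 → NEW=0, ERR=2048363803/16777216
(1,5): OLD=69435397709/268435456 → NEW=255, ERR=984356429/268435456
(2,0): OLD=4677699/32768 → NEW=255, ERR=-3678141/32768
(2,1): OLD=111542929/1048576 → NEW=0, ERR=111542929/1048576
(2,2): OLD=4257720563/16777216 → NEW=255, ERR=-20469517/16777216
(2,3): OLD=32926083867/134217728 → NEW=255, ERR=-1299436773/134217728
(2,4): OLD=1011914005201/4294967296 → NEW=255, ERR=-83302655279/4294967296
(2,5): OLD=11358724722375/68719476736 → NEW=255, ERR=-6164741845305/68719476736
(3,0): OLD=2849911187/16777216 → NEW=255, ERR=-1428278893/16777216
(3,1): OLD=27884115095/134217728 → NEW=255, ERR=-6341405545/134217728
(3,2): OLD=198407389173/1073741824 → NEW=255, ERR=-75396775947/1073741824
(3,3): OLD=11994361295647/68719476736 → NEW=255, ERR=-5529105272033/68719476736
(3,4): OLD=82635221857471/549755813888 → NEW=255, ERR=-57552510683969/549755813888
(3,5): OLD=1178263453165777/8796093022208 → NEW=255, ERR=-1064740267497263/8796093022208
(4,0): OLD=278179429565/2147483648 → NEW=255, ERR=-269428900675/2147483648
(4,1): OLD=4530627338649/34359738368 → NEW=255, ERR=-4231105945191/34359738368
(4,2): OLD=67227735314427/1099511627776 → NEW=0, ERR=67227735314427/1099511627776
(4,3): OLD=2402901943826951/17592186044416 → NEW=255, ERR=-2083105497499129/17592186044416
(4,4): OLD=21886212828471671/281474976710656 → NEW=0, ERR=21886212828471671/281474976710656
(4,5): OLD=993709675452132065/4503599627370496 → NEW=255, ERR=-154708229527344415/4503599627370496
(5,0): OLD=79551823585243/549755813888 → NEW=255, ERR=-60635908956197/549755813888
(5,1): OLD=2636835280529291/17592186044416 → NEW=255, ERR=-1849172160796789/17592186044416
(5,2): OLD=22971432919742889/140737488355328 → NEW=255, ERR=-12916626610865751/140737488355328
(5,3): OLD=505503262654212307/4503599627370496 → NEW=0, ERR=505503262654212307/4503599627370496
(5,4): OLD=2067726394420394835/9007199254740992 → NEW=255, ERR=-229109415538558125/9007199254740992
(5,5): OLD=20031479946301258479/144115188075855872 → NEW=255, ERR=-16717893013041988881/144115188075855872
(6,0): OLD=32882959102140289/281474976710656 → NEW=0, ERR=32882959102140289/281474976710656
(6,1): OLD=820378325746124781/4503599627370496 → NEW=255, ERR=-328039579233351699/4503599627370496
(6,2): OLD=2376609035294462373/18014398509481984 → NEW=255, ERR=-2217062584623443547/18014398509481984
(6,3): OLD=49496948067792036977/288230376151711744 → NEW=255, ERR=-24001797850894457743/288230376151711744
(6,4): OLD=479079580292851378513/4611686018427387904 → NEW=0, ERR=479079580292851378513/4611686018427387904
(6,5): OLD=13843045892278376832151/73786976294838206464 → NEW=255, ERR=-4972633062905365816169/73786976294838206464
Output grid:
  Row 0: #####.  (1 black, running=1)
  Row 1: ##.#.#  (2 black, running=3)
  Row 2: #.####  (1 black, running=4)
  Row 3: ######  (0 black, running=4)
  Row 4: ##.#.#  (2 black, running=6)
  Row 5: ###.##  (1 black, running=7)
  Row 6: .###.#  (2 black, running=9)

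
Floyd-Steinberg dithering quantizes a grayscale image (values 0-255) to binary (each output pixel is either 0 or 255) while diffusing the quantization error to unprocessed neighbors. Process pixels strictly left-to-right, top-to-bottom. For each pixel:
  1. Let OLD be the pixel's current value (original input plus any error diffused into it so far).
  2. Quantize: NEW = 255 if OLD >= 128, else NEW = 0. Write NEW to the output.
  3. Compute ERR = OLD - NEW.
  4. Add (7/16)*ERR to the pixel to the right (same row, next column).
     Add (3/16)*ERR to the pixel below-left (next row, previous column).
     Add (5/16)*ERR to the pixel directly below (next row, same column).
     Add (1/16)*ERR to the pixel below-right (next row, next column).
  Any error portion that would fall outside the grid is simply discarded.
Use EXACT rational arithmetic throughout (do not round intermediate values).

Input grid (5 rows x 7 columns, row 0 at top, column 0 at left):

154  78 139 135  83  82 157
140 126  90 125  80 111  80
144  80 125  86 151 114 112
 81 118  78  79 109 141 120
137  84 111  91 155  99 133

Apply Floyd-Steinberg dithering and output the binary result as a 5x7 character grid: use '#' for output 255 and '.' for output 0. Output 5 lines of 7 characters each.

Answer: #.#..#.
.#.#.#.
#.#.#.#
....#..
#.#.#.#

Derivation:
(0,0): OLD=154 → NEW=255, ERR=-101
(0,1): OLD=541/16 → NEW=0, ERR=541/16
(0,2): OLD=39371/256 → NEW=255, ERR=-25909/256
(0,3): OLD=371597/4096 → NEW=0, ERR=371597/4096
(0,4): OLD=8040667/65536 → NEW=0, ERR=8040667/65536
(0,5): OLD=142267901/1048576 → NEW=255, ERR=-125118979/1048576
(0,6): OLD=1758190059/16777216 → NEW=0, ERR=1758190059/16777216
(1,0): OLD=29383/256 → NEW=0, ERR=29383/256
(1,1): OLD=330737/2048 → NEW=255, ERR=-191503/2048
(1,2): OLD=2397765/65536 → NEW=0, ERR=2397765/65536
(1,3): OLD=48768353/262144 → NEW=255, ERR=-18078367/262144
(1,4): OLD=1199008259/16777216 → NEW=0, ERR=1199008259/16777216
(1,5): OLD=17756428019/134217728 → NEW=255, ERR=-16469092621/134217728
(1,6): OLD=110827416541/2147483648 → NEW=0, ERR=110827416541/2147483648
(2,0): OLD=5319403/32768 → NEW=255, ERR=-3036437/32768
(2,1): OLD=25450825/1048576 → NEW=0, ERR=25450825/1048576
(2,2): OLD=2152139035/16777216 → NEW=255, ERR=-2126051045/16777216
(2,3): OLD=3314433539/134217728 → NEW=0, ERR=3314433539/134217728
(2,4): OLD=168383997107/1073741824 → NEW=255, ERR=-105420168013/1073741824
(2,5): OLD=1609555718865/34359738368 → NEW=0, ERR=1609555718865/34359738368
(2,6): OLD=77489646799815/549755813888 → NEW=255, ERR=-62698085741625/549755813888
(3,0): OLD=949477051/16777216 → NEW=0, ERR=949477051/16777216
(3,1): OLD=16212490143/134217728 → NEW=0, ERR=16212490143/134217728
(3,2): OLD=104575059981/1073741824 → NEW=0, ERR=104575059981/1073741824
(3,3): OLD=442371164011/4294967296 → NEW=0, ERR=442371164011/4294967296
(3,4): OLD=73506104158907/549755813888 → NEW=255, ERR=-66681628382533/549755813888
(3,5): OLD=330086395857633/4398046511104 → NEW=0, ERR=330086395857633/4398046511104
(3,6): OLD=8452953774672831/70368744177664 → NEW=0, ERR=8452953774672831/70368744177664
(4,0): OLD=380821812245/2147483648 → NEW=255, ERR=-166786517995/2147483648
(4,1): OLD=3764695030801/34359738368 → NEW=0, ERR=3764695030801/34359738368
(4,2): OLD=118875075567007/549755813888 → NEW=255, ERR=-21312656974433/549755813888
(4,3): OLD=393935478364805/4398046511104 → NEW=0, ERR=393935478364805/4398046511104
(4,4): OLD=6220342910155199/35184372088832 → NEW=255, ERR=-2751671972496961/35184372088832
(4,5): OLD=116171207722127231/1125899906842624 → NEW=0, ERR=116171207722127231/1125899906842624
(4,6): OLD=3969851875129375017/18014398509481984 → NEW=255, ERR=-623819744788530903/18014398509481984
Row 0: #.#..#.
Row 1: .#.#.#.
Row 2: #.#.#.#
Row 3: ....#..
Row 4: #.#.#.#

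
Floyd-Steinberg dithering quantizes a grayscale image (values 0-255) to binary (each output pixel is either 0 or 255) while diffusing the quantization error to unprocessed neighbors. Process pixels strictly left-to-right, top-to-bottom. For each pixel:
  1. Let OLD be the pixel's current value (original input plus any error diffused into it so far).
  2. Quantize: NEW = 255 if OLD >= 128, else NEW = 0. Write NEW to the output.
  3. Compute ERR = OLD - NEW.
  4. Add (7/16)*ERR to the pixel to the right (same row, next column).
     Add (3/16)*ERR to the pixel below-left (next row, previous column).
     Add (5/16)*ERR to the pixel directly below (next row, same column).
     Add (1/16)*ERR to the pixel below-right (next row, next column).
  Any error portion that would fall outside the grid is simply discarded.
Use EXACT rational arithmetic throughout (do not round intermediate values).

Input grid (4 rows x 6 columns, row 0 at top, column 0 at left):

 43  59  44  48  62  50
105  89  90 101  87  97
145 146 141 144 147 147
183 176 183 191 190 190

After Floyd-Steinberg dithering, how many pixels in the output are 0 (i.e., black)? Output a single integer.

Answer: 13

Derivation:
(0,0): OLD=43 → NEW=0, ERR=43
(0,1): OLD=1245/16 → NEW=0, ERR=1245/16
(0,2): OLD=19979/256 → NEW=0, ERR=19979/256
(0,3): OLD=336461/4096 → NEW=0, ERR=336461/4096
(0,4): OLD=6418459/65536 → NEW=0, ERR=6418459/65536
(0,5): OLD=97358013/1048576 → NEW=0, ERR=97358013/1048576
(1,0): OLD=34055/256 → NEW=255, ERR=-31225/256
(1,1): OLD=158257/2048 → NEW=0, ERR=158257/2048
(1,2): OLD=11040261/65536 → NEW=255, ERR=-5671419/65536
(1,3): OLD=29373281/262144 → NEW=0, ERR=29373281/262144
(1,4): OLD=3173754435/16777216 → NEW=255, ERR=-1104435645/16777216
(1,5): OLD=27738956261/268435456 → NEW=0, ERR=27738956261/268435456
(2,0): OLD=3977131/32768 → NEW=0, ERR=3977131/32768
(2,1): OLD=209085193/1048576 → NEW=255, ERR=-58301687/1048576
(2,2): OLD=1937269083/16777216 → NEW=0, ERR=1937269083/16777216
(2,3): OLD=28424924483/134217728 → NEW=255, ERR=-5800596157/134217728
(2,4): OLD=575092103241/4294967296 → NEW=255, ERR=-520124557239/4294967296
(2,5): OLD=8397272155279/68719476736 → NEW=0, ERR=8397272155279/68719476736
(3,0): OLD=3531666427/16777216 → NEW=255, ERR=-746523653/16777216
(3,1): OLD=22601469023/134217728 → NEW=255, ERR=-11624051617/134217728
(3,2): OLD=182123752589/1073741824 → NEW=255, ERR=-91680412531/1073741824
(3,3): OLD=8565840334119/68719476736 → NEW=0, ERR=8565840334119/68719476736
(3,4): OLD=124740019135303/549755813888 → NEW=255, ERR=-15447713406137/549755813888
(3,5): OLD=1832438623261129/8796093022208 → NEW=255, ERR=-410565097401911/8796093022208
Output grid:
  Row 0: ......  (6 black, running=6)
  Row 1: #.#.#.  (3 black, running=9)
  Row 2: .#.##.  (3 black, running=12)
  Row 3: ###.##  (1 black, running=13)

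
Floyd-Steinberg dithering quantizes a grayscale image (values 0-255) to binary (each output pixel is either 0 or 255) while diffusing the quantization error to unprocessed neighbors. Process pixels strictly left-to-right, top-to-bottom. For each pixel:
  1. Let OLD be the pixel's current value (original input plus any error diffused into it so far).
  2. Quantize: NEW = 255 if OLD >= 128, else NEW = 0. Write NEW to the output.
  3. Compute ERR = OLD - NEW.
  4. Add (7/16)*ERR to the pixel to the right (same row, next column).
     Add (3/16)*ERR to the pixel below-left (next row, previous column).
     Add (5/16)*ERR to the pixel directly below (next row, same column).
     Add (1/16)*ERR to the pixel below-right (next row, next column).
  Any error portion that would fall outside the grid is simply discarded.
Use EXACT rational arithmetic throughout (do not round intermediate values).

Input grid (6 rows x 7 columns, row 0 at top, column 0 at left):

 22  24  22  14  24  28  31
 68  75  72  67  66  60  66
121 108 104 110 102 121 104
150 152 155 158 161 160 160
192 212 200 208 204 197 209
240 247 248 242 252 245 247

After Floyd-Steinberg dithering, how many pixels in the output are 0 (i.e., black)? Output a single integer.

Answer: 19

Derivation:
(0,0): OLD=22 → NEW=0, ERR=22
(0,1): OLD=269/8 → NEW=0, ERR=269/8
(0,2): OLD=4699/128 → NEW=0, ERR=4699/128
(0,3): OLD=61565/2048 → NEW=0, ERR=61565/2048
(0,4): OLD=1217387/32768 → NEW=0, ERR=1217387/32768
(0,5): OLD=23201773/524288 → NEW=0, ERR=23201773/524288
(0,6): OLD=422459259/8388608 → NEW=0, ERR=422459259/8388608
(1,0): OLD=10391/128 → NEW=0, ERR=10391/128
(1,1): OLD=132385/1024 → NEW=255, ERR=-128735/1024
(1,2): OLD=1186485/32768 → NEW=0, ERR=1186485/32768
(1,3): OLD=13303249/131072 → NEW=0, ERR=13303249/131072
(1,4): OLD=1108896019/8388608 → NEW=255, ERR=-1030199021/8388608
(1,5): OLD=2138420611/67108864 → NEW=0, ERR=2138420611/67108864
(1,6): OLD=105704101965/1073741824 → NEW=0, ERR=105704101965/1073741824
(2,0): OLD=2011899/16384 → NEW=0, ERR=2011899/16384
(2,1): OLD=70411641/524288 → NEW=255, ERR=-63281799/524288
(2,2): OLD=618088107/8388608 → NEW=0, ERR=618088107/8388608
(2,3): OLD=10280374803/67108864 → NEW=255, ERR=-6832385517/67108864
(2,4): OLD=16856765955/536870912 → NEW=0, ERR=16856765955/536870912
(2,5): OLD=2671079374721/17179869184 → NEW=255, ERR=-1709787267199/17179869184
(2,6): OLD=25622555285399/274877906944 → NEW=0, ERR=25622555285399/274877906944
(3,0): OLD=1390349643/8388608 → NEW=255, ERR=-748745397/8388608
(3,1): OLD=6490844783/67108864 → NEW=0, ERR=6490844783/67108864
(3,2): OLD=103996096829/536870912 → NEW=255, ERR=-32905985731/536870912
(3,3): OLD=235925070363/2147483648 → NEW=0, ERR=235925070363/2147483648
(3,4): OLD=53285777017163/274877906944 → NEW=255, ERR=-16808089253557/274877906944
(3,5): OLD=267373082825489/2199023255552 → NEW=0, ERR=267373082825489/2199023255552
(3,6): OLD=8307160555206031/35184372088832 → NEW=255, ERR=-664854327446129/35184372088832
(4,0): OLD=195681148677/1073741824 → NEW=255, ERR=-78123016443/1073741824
(4,1): OLD=3321263409345/17179869184 → NEW=255, ERR=-1059603232575/17179869184
(4,2): OLD=49617258996975/274877906944 → NEW=255, ERR=-20476607273745/274877906944
(4,3): OLD=427588667985397/2199023255552 → NEW=255, ERR=-133162262180363/2199023255552
(4,4): OLD=3308429510622543/17592186044416 → NEW=255, ERR=-1177577930703537/17592186044416
(4,5): OLD=111658898013394383/562949953421312 → NEW=255, ERR=-31893340109040177/562949953421312
(4,6): OLD=1674510426485220953/9007199254740992 → NEW=255, ERR=-622325383473732007/9007199254740992
(5,0): OLD=56542046653395/274877906944 → NEW=255, ERR=-13551819617325/274877906944
(5,1): OLD=412628589142385/2199023255552 → NEW=255, ERR=-148122341023375/2199023255552
(5,2): OLD=3167343799803111/17592186044416 → NEW=255, ERR=-1318663641522969/17592186044416
(5,3): OLD=24358285864236579/140737488355328 → NEW=255, ERR=-11529773666372061/140737488355328
(5,4): OLD=1628798521178452897/9007199254740992 → NEW=255, ERR=-668037288780500063/9007199254740992
(5,5): OLD=12805298398728283537/72057594037927936 → NEW=255, ERR=-5569388080943340143/72057594037927936
(5,6): OLD=216810532198381399135/1152921504606846976 → NEW=255, ERR=-77184451476364579745/1152921504606846976
Output grid:
  Row 0: .......  (7 black, running=7)
  Row 1: .#..#..  (5 black, running=12)
  Row 2: .#.#.#.  (4 black, running=16)
  Row 3: #.#.#.#  (3 black, running=19)
  Row 4: #######  (0 black, running=19)
  Row 5: #######  (0 black, running=19)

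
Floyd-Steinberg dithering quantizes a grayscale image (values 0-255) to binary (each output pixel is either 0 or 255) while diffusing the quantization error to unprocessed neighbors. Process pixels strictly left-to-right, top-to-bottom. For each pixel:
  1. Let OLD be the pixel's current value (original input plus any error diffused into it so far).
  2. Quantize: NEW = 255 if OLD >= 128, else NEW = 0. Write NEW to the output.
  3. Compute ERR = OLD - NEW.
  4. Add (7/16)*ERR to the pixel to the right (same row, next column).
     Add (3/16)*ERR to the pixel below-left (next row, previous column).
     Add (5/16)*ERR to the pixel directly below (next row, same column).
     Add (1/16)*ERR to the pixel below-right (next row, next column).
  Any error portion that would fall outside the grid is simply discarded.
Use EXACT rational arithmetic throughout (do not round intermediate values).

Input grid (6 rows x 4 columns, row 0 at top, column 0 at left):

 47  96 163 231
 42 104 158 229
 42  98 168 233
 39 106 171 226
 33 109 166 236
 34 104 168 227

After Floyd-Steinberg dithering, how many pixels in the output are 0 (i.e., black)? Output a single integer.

Answer: 11

Derivation:
(0,0): OLD=47 → NEW=0, ERR=47
(0,1): OLD=1865/16 → NEW=0, ERR=1865/16
(0,2): OLD=54783/256 → NEW=255, ERR=-10497/256
(0,3): OLD=872697/4096 → NEW=255, ERR=-171783/4096
(1,0): OLD=20107/256 → NEW=0, ERR=20107/256
(1,1): OLD=348237/2048 → NEW=255, ERR=-174003/2048
(1,2): OLD=7040977/65536 → NEW=0, ERR=7040977/65536
(1,3): OLD=272980871/1048576 → NEW=255, ERR=5593991/1048576
(2,0): OLD=1658527/32768 → NEW=0, ERR=1658527/32768
(2,1): OLD=124409669/1048576 → NEW=0, ERR=124409669/1048576
(2,2): OLD=522551321/2097152 → NEW=255, ERR=-12222439/2097152
(2,3): OLD=8013876757/33554432 → NEW=255, ERR=-542503403/33554432
(3,0): OLD=1292904751/16777216 → NEW=0, ERR=1292904751/16777216
(3,1): OLD=48013092401/268435456 → NEW=255, ERR=-20437948879/268435456
(3,2): OLD=602380198095/4294967296 → NEW=255, ERR=-492836462385/4294967296
(3,3): OLD=11708512772649/68719476736 → NEW=255, ERR=-5814953795031/68719476736
(4,0): OLD=183852454211/4294967296 → NEW=0, ERR=183852454211/4294967296
(4,1): OLD=2997414231241/34359738368 → NEW=0, ERR=2997414231241/34359738368
(4,2): OLD=162378836159273/1099511627776 → NEW=255, ERR=-117996628923607/1099511627776
(4,3): OLD=2734417066043887/17592186044416 → NEW=255, ERR=-1751590375282193/17592186044416
(5,0): OLD=35038038534355/549755813888 → NEW=0, ERR=35038038534355/549755813888
(5,1): OLD=2492782506605989/17592186044416 → NEW=255, ERR=-1993224934720091/17592186044416
(5,2): OLD=630481130969057/8796093022208 → NEW=0, ERR=630481130969057/8796093022208
(5,3): OLD=62075657607697033/281474976710656 → NEW=255, ERR=-9700461453520247/281474976710656
Output grid:
  Row 0: ..##  (2 black, running=2)
  Row 1: .#.#  (2 black, running=4)
  Row 2: ..##  (2 black, running=6)
  Row 3: .###  (1 black, running=7)
  Row 4: ..##  (2 black, running=9)
  Row 5: .#.#  (2 black, running=11)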